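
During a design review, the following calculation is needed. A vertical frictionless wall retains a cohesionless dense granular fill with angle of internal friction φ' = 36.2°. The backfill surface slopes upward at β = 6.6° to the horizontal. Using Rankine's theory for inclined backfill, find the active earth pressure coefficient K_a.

0.262

K_a = cos β · (cos β − √(cos²β − cos²φ)) / (cos β + √(cos²β − cos²φ)).
cos β = 0.9934, cos φ = 0.8070, √(cos²β − cos²φ) = 0.5793.
K_a = 0.9934 × (0.9934 − 0.5793)/(0.9934 + 0.5793) = 0.2615.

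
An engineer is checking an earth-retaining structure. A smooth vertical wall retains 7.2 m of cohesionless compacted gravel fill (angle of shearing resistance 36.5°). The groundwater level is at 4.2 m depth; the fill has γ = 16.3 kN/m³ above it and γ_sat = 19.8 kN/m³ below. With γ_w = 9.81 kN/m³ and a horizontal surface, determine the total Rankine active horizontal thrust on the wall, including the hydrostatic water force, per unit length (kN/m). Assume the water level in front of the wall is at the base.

144 kN/m

K_a = tan²(45° − φ/2) = 0.2541.
γ' = 19.8 − 9.81 = 9.990 kN/m³. Depth below WT = 3.0 m.
σ'_h at WT = K_a γ d_w = 17.39 kPa; at base = 17.39 + K_a γ' × 3.0 = 25.01 kPa.
P₁ (0–4.2 m) = ½×17.39×4.2 = 36.52. P₂ (4.2–7.2 m) = ½(17.39+25.01)×3.0 = 63.60.
P_w = ½ γ_w h₂² = 0.5×9.81×3.0² = 44.14. Total = 36.52+63.60+44.14 = 144.3 kN/m.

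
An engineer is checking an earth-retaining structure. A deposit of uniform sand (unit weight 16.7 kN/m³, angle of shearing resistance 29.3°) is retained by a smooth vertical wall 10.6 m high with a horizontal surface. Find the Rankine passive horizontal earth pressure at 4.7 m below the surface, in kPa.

229 kPa

K_p = (1 + sin φ)/(1 − sin φ) = 2.917.
σ_h = K_p γ z = 2.917 × 16.7 × 4.7 = 228.9 kPa.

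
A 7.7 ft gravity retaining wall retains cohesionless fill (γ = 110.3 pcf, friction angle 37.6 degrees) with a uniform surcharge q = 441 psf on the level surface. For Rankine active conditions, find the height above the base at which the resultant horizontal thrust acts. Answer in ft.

K_a = 0.2421.
Triangular part P₁ = ½K_aγH² = 791.7 at H/3 = 2.567 ft; rectangular part P₂ = K_a q H = 822.2 at H/2 = 3.850 ft.
ȳ = (P₁·2.567 + P₂·3.850)/(P₁+P₂) = 3.220 ft.

3.22 ft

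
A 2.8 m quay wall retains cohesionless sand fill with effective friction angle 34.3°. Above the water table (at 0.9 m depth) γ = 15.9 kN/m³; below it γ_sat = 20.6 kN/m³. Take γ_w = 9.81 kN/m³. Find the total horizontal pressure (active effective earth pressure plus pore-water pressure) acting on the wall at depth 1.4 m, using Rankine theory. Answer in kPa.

10.4 kPa

K_a = (1 − sin φ)/(1 + sin φ) = 0.2792.
γ' = 20.6 − 9.81 = 10.79 kN/m³.
Effective vertical stress at 1.4 m: σ'_v = 15.9×0.9 + 10.79×0.500 = 19.70 kPa.
σ'_h = K_a σ'_v = 0.2792 × 19.70 = 5.501 kPa; u = γ_w × 0.500 = 4.905 kPa.
Total σ_h = 5.501 + 4.905 = 10.41 kPa.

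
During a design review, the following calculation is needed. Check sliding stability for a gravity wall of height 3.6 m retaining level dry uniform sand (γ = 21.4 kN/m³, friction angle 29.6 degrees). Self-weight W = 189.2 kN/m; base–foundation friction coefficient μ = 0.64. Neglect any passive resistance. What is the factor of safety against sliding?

K_a = tan²(45° − 29.6°/2) = 0.3387.
P_a = ½K_aγH² = 0.5×0.3387×21.4×3.6² = 46.97 kN/m, acting at H/3 = 1.200 m above the base.
FS_sliding = μW / P_a = 0.64×189.2 / 46.97 = 2.578.

2.58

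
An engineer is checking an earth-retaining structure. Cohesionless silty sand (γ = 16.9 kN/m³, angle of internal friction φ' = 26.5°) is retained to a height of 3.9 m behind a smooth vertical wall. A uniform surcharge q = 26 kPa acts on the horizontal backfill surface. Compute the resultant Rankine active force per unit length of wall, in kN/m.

88.0 kN/m

K_a = tan²(45° − φ/2) = 0.3829.
Soil triangle: ½ K_a γ H² = 0.5×0.3829×16.9×3.9² = 49.22 kN/m.
Surcharge rectangle: K_a q H = 0.3829×26×3.9 = 38.83 kN/m.
Total = 49.22 + 38.83 = 88.05 kN/m.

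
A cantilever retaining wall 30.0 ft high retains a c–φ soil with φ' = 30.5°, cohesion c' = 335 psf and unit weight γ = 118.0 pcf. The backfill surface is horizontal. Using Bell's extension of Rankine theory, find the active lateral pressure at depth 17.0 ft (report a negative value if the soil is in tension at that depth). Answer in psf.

K_a = (1 − sin φ)/(1 + sin φ) = 0.3267.
σ_a = K_a γ z − 2c√K_a = 0.3267×118.0×17.0 − 2×335×0.5715 = 272.4 psf.

272 psf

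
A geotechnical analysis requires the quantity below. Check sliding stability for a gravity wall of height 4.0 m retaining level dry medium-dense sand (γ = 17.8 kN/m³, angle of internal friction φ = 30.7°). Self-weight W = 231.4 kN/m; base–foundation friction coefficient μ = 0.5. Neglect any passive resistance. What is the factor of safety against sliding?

2.51

K_a = tan²(45° − 30.7°/2) = 0.3240.
P_a = ½K_aγH² = 0.5×0.3240×17.8×4.0² = 46.14 kN/m, acting at H/3 = 1.333 m above the base.
FS_sliding = μW / P_a = 0.5×231.4 / 46.14 = 2.508.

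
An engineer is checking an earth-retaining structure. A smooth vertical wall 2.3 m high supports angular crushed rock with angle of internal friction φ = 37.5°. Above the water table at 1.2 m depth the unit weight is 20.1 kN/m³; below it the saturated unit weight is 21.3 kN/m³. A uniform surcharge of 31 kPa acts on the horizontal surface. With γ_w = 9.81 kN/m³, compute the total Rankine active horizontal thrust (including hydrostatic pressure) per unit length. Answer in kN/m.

34.9 kN/m

K_a = tan²(45° − φ/2) = 0.2432.
γ' = 21.3 − 9.81 = 11.49 kN/m³. h₂ = H − d_w = 1.1 m.
σ'_h: at surface K_a·q = 7.539; at WT K_a(q+γd_w) = 13.40; at base K_a(q+γd_w+γ'h₂) = 16.48 kPa.
P₁ = ½(7.539+13.40)×1.2 = 12.57; P₂ = ½(13.40+16.48)×1.1 = 16.44; P_w = ½γ_w h₂² = 5.935.
Total = 12.57+16.44+5.935 = 34.94 kN/m.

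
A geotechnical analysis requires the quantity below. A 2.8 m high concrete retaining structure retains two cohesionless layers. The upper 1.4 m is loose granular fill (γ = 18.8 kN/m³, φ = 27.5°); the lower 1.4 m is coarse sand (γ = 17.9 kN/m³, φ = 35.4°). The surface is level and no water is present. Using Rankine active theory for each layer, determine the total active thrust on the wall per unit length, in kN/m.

21.3 kN/m

K_a1 = tan²(45°−27.5°/2) = 0.3682; K_a2 = tan²(45°−35.4°/2) = 0.2664.
Layer 1: σ at base = K_a1 γ₁ h₁ = 9.692 kPa; P₁ = ½×9.692×1.4 = 6.784.
Layer 2: σ_v at top = γ₁h₁ = 26.32; σ_h top = K_a2×26.32 = 7.012; σ_h base = K_a2×(26.32+17.9×1.4) = 13.69.
P₂ = ½(7.012+13.69)×1.4 = 14.49. Total P_a = 6.784+14.49 = 21.27 kN/m.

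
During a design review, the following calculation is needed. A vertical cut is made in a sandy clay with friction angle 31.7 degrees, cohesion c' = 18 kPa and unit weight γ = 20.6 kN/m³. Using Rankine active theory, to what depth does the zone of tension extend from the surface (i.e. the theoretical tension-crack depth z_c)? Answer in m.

K_a = tan²(45° − 31.7°/2) = 0.3111; √K_a = 0.5577.
The active pressure is zero where K_a γ z = 2c√K_a, so z_c = 2c/(γ√K_a) = 2×18/(20.6×0.5577) = 3.133 m.

3.13 m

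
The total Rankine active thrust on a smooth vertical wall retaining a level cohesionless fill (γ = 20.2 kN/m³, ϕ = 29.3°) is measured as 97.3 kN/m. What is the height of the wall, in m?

5.30 m

K_a = 0.3428. P_a = ½ K_a γ H² ⇒ H = √(2P_a/(K_a γ)).
H = √(2×97.3/(0.3428×20.2)) = 5.301 m.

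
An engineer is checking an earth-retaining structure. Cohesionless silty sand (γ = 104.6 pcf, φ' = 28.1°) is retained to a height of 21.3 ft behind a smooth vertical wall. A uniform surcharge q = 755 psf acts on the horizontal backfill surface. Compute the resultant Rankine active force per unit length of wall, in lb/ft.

14300 lb/ft

K_a = tan²(45° − φ/2) = 0.3596.
Soil triangle: ½ K_a γ H² = 0.5×0.3596×104.6×21.3² = 8533 lb/ft.
Surcharge rectangle: K_a q H = 0.3596×755×21.3 = 5783 lb/ft.
Total = 8533 + 5783 = 14320 lb/ft.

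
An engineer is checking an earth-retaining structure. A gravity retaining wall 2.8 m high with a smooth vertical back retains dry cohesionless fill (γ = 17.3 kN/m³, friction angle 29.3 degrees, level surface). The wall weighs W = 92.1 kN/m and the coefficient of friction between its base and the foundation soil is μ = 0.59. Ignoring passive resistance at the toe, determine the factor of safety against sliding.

K_a = tan²(45° − 29.3°/2) = 0.3428.
P_a = ½K_aγH² = 0.5×0.3428×17.3×2.8² = 23.25 kN/m, acting at H/3 = 0.9333 m above the base.
FS_sliding = μW / P_a = 0.59×92.1 / 23.25 = 2.337.

2.34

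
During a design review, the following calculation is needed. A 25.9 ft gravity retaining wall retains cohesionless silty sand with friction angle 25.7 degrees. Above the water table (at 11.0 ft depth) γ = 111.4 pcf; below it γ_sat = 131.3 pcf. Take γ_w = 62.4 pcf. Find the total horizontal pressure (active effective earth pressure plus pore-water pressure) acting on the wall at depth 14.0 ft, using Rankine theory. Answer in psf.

K_a = (1 − sin φ)/(1 + sin φ) = 0.3950.
γ' = 131.3 − 62.4 = 68.90 pcf.
Effective vertical stress at 14.0 ft: σ'_v = 111.4×11.0 + 68.90×3.00 = 1432 psf.
σ'_h = K_a σ'_v = 0.3950 × 1432 = 565.7 psf; u = γ_w × 3.00 = 187.2 psf.
Total σ_h = 565.7 + 187.2 = 752.9 psf.

753 psf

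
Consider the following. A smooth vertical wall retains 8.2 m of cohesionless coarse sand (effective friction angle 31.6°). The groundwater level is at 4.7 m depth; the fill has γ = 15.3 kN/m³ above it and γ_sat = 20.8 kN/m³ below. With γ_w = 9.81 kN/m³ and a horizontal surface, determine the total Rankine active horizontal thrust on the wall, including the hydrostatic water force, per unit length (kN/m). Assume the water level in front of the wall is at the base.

K_a = tan²(45° − φ/2) = 0.3123.
γ' = 20.8 − 9.81 = 10.99 kN/m³. Depth below WT = 3.5 m.
σ'_h at WT = K_a γ d_w = 22.46 kPa; at base = 22.46 + K_a γ' × 3.5 = 34.48 kPa.
P₁ (0–4.7 m) = ½×22.46×4.7 = 52.78. P₂ (4.7–8.2 m) = ½(22.46+34.48)×3.5 = 99.64.
P_w = ½ γ_w h₂² = 0.5×9.81×3.5² = 60.09. Total = 52.78+99.64+60.09 = 212.5 kN/m.

213 kN/m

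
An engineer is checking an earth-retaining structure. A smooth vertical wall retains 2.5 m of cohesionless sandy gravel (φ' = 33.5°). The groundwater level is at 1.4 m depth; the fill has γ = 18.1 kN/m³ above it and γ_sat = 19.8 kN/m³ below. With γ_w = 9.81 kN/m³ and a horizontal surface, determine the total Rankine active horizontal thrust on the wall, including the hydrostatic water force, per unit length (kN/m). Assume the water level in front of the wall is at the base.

20.8 kN/m

K_a = tan²(45° − φ/2) = 0.2887.
γ' = 19.8 − 9.81 = 9.990 kN/m³. Depth below WT = 1.1 m.
σ'_h at WT = K_a γ d_w = 7.316 kPa; at base = 7.316 + K_a γ' × 1.1 = 10.49 kPa.
P₁ (0–1.4 m) = ½×7.316×1.4 = 5.121. P₂ (1.4–2.5 m) = ½(7.316+10.49)×1.1 = 9.793.
P_w = ½ γ_w h₂² = 0.5×9.81×1.1² = 5.935. Total = 5.121+9.793+5.935 = 20.85 kN/m.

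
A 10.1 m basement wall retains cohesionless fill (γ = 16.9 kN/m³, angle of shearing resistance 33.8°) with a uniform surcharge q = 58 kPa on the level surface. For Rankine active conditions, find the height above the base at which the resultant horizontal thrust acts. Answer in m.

4.05 m

K_a = 0.2851.
Triangular part P₁ = ½K_aγH² = 245.8 at H/3 = 3.367 m; rectangular part P₂ = K_a q H = 167.0 at H/2 = 5.050 m.
ȳ = (P₁·3.367 + P₂·5.050)/(P₁+P₂) = 4.048 m.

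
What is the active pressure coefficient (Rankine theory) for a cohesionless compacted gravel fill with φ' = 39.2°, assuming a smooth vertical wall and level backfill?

K_a = (1 − sin φ)/(1 + sin φ) = (1 − sin 39.2°)/(1 + sin 39.2°) = 0.2255.

0.225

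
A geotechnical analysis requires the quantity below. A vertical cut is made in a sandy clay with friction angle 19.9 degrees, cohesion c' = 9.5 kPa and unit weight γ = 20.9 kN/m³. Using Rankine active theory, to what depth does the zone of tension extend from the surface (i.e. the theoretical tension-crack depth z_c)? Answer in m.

K_a = tan²(45° − 19.9°/2) = 0.4921; √K_a = 0.7015.
The active pressure is zero where K_a γ z = 2c√K_a, so z_c = 2c/(γ√K_a) = 2×9.5/(20.9×0.7015) = 1.296 m.

1.30 m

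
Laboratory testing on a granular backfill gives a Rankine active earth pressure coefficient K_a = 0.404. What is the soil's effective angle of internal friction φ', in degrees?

K_a = tan²(45° − φ/2) ⇒ 45° − φ/2 = arctan(√0.404) = 32.44°.
φ = 2(45° − 32.44°) = 25.12°.

25.1°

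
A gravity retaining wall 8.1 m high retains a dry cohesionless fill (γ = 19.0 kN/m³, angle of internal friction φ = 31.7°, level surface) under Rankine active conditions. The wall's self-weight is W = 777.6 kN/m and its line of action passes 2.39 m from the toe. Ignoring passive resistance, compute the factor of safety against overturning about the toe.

K_a = tan²(45° − 31.7°/2) = 0.3111.
P_a = ½K_aγH² = 0.5×0.3111×19.0×8.1² = 193.9 kN/m, acting at H/3 = 2.700 m above the base.
Overturning moment M_o = P_a × H/3 = 193.9 × 2.700 = 523.5.
Resisting moment M_r = W × 2.39 = 777.6 × 2.39 = 1858.
FS_overturning = M_r/M_o = 1858/523.5 = 3.550.

3.55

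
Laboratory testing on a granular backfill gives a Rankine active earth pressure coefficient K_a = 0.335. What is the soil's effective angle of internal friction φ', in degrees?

K_a = tan²(45° − φ/2) ⇒ 45° − φ/2 = arctan(√0.335) = 30.06°.
φ = 2(45° − 30.06°) = 29.88°.

29.9°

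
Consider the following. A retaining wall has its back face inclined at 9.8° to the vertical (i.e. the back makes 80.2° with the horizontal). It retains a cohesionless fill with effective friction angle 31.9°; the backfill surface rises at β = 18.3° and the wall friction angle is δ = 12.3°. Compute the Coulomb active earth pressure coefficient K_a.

0.471

K_a = sin²(α+φ) / [sin²α · sin(α−δ) · (1 + √{sin(φ+δ)sin(φ−β) / (sin(α−δ)sin(α+β))})²].
With α = 80.2°, φ = 31.9°, δ = 12.3°, β = 18.3°: K_a = 0.4712.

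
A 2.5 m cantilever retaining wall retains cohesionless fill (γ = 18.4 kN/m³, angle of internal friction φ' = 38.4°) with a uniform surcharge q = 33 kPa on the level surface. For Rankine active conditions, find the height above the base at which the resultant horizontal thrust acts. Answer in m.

1.08 m

K_a = 0.2337.
Triangular part P₁ = ½K_aγH² = 13.44 at H/3 = 0.8333 m; rectangular part P₂ = K_a q H = 19.28 at H/2 = 1.250 m.
ȳ = (P₁·0.8333 + P₂·1.250)/(P₁+P₂) = 1.079 m.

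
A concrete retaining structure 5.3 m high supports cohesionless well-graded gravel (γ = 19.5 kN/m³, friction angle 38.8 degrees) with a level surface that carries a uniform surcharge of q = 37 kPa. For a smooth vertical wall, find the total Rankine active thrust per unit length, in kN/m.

108 kN/m

K_a = tan²(45° − φ/2) = 0.2296.
Soil triangle: ½ K_a γ H² = 0.5×0.2296×19.5×5.3² = 62.87 kN/m.
Surcharge rectangle: K_a q H = 0.2296×37×5.3 = 45.02 kN/m.
Total = 62.87 + 45.02 = 107.9 kN/m.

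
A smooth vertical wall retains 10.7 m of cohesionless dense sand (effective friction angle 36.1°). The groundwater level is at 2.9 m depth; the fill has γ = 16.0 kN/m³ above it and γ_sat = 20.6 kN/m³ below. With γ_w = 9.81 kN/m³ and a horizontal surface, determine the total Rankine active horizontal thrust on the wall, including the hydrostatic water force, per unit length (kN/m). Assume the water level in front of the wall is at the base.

K_a = tan²(45° − φ/2) = 0.2585.
γ' = 20.6 − 9.81 = 10.79 kN/m³. Depth below WT = 7.8 m.
σ'_h at WT = K_a γ d_w = 11.99 kPa; at base = 11.99 + K_a γ' × 7.8 = 33.75 kPa.
P₁ (0–2.9 m) = ½×11.99×2.9 = 17.39. P₂ (2.9–10.7 m) = ½(11.99+33.75)×7.8 = 178.4.
P_w = ½ γ_w h₂² = 0.5×9.81×7.8² = 298.4. Total = 17.39+178.4+298.4 = 494.2 kN/m.

494 kN/m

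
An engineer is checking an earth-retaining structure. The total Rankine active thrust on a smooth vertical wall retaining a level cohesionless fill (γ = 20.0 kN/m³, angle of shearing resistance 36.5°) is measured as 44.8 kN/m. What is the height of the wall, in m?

4.20 m

K_a = 0.2541. P_a = ½ K_a γ H² ⇒ H = √(2P_a/(K_a γ)).
H = √(2×44.8/(0.2541×20.0)) = 4.199 m.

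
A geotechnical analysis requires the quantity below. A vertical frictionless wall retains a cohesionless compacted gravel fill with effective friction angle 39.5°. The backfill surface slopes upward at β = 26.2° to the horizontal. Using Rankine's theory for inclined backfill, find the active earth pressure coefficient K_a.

0.291

K_a = cos β · (cos β − √(cos²β − cos²φ)) / (cos β + √(cos²β − cos²φ)).
cos β = 0.8973, cos φ = 0.7716, √(cos²β − cos²φ) = 0.4579.
K_a = 0.8973 × (0.8973 − 0.4579)/(0.8973 + 0.4579) = 0.2909.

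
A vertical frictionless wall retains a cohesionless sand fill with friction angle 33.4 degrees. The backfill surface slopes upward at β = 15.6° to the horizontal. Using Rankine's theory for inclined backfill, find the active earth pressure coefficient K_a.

K_a = cos β · (cos β − √(cos²β − cos²φ)) / (cos β + √(cos²β − cos²φ)).
cos β = 0.9632, cos φ = 0.8348, √(cos²β − cos²φ) = 0.4803.
K_a = 0.9632 × (0.9632 − 0.4803)/(0.9632 + 0.4803) = 0.3222.

0.322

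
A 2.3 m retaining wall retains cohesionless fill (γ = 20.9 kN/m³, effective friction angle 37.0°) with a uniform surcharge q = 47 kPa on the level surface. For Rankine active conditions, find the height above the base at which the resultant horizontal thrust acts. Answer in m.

K_a = 0.2486.
Triangular part P₁ = ½K_aγH² = 13.74 at H/3 = 0.7667 m; rectangular part P₂ = K_a q H = 26.87 at H/2 = 1.150 m.
ȳ = (P₁·0.7667 + P₂·1.150)/(P₁+P₂) = 1.020 m.

1.02 m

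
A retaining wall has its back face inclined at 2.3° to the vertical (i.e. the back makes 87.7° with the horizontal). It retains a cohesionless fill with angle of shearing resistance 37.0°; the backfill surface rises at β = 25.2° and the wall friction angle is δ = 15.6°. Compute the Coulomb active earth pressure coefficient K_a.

K_a = sin²(α+φ) / [sin²α · sin(α−δ) · (1 + √{sin(φ+δ)sin(φ−β) / (sin(α−δ)sin(α+β))})²].
With α = 87.7°, φ = 37.0°, δ = 15.6°, β = 25.2°: K_a = 0.3477.

0.348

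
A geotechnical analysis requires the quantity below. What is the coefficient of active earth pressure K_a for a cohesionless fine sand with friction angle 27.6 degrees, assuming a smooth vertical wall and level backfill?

0.367

K_a = tan²(45° − φ/2) = tan²(31.20°) = 0.3668.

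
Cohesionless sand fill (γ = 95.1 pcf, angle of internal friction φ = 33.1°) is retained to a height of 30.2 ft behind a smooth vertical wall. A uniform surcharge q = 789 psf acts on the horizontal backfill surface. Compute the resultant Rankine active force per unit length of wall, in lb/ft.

19700 lb/ft

K_a = tan²(45° − φ/2) = 0.2936.
Soil triangle: ½ K_a γ H² = 0.5×0.2936×95.1×30.2² = 12730 lb/ft.
Surcharge rectangle: K_a q H = 0.2936×789×30.2 = 6995 lb/ft.
Total = 12730 + 6995 = 19730 lb/ft.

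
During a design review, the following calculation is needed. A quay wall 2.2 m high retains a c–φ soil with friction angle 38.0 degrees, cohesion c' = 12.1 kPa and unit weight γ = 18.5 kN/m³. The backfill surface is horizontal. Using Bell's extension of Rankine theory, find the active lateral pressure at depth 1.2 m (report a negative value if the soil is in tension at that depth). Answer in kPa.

K_a = (1 − sin φ)/(1 + sin φ) = 0.2379.
σ_a = K_a γ z − 2c√K_a = 0.2379×18.5×1.2 − 2×12.1×0.4877 = -6.522 kPa.

-6.52 kPa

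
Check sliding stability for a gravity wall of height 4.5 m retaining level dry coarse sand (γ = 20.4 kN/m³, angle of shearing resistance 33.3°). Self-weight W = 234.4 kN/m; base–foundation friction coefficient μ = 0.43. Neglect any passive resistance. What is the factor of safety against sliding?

K_a = tan²(45° − 33.3°/2) = 0.2911.
P_a = ½K_aγH² = 0.5×0.2911×20.4×4.5² = 60.13 kN/m, acting at H/3 = 1.500 m above the base.
FS_sliding = μW / P_a = 0.43×234.4 / 60.13 = 1.676.

1.68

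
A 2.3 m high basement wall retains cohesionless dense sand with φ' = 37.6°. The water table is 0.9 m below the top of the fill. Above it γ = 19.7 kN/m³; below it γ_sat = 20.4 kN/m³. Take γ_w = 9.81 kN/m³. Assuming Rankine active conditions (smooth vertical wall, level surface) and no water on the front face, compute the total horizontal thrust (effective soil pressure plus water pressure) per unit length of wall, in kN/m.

K_a = tan²(45° − φ/2) = 0.2421.
γ' = 20.4 − 9.81 = 10.59 kN/m³. Depth below WT = 1.4 m.
σ'_h at WT = K_a γ d_w = 4.293 kPa; at base = 4.293 + K_a γ' × 1.4 = 7.883 kPa.
P₁ (0–0.9 m) = ½×4.293×0.9 = 1.932. P₂ (0.9–2.3 m) = ½(4.293+7.883)×1.4 = 8.523.
P_w = ½ γ_w h₂² = 0.5×9.81×1.4² = 9.614. Total = 1.932+8.523+9.614 = 20.07 kN/m.

20.1 kN/m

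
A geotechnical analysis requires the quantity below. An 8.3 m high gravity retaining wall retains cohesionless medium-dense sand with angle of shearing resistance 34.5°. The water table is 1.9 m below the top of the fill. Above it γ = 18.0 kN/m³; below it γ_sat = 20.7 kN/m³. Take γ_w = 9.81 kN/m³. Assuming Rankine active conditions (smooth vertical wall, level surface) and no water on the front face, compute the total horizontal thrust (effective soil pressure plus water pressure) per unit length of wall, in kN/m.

332 kN/m

K_a = tan²(45° − φ/2) = 0.2768.
γ' = 20.7 − 9.81 = 10.89 kN/m³. Depth below WT = 6.4 m.
σ'_h at WT = K_a γ d_w = 9.467 kPa; at base = 9.467 + K_a γ' × 6.4 = 28.76 kPa.
P₁ (0–1.9 m) = ½×9.467×1.9 = 8.993. P₂ (1.9–8.3 m) = ½(9.467+28.76)×6.4 = 122.3.
P_w = ½ γ_w h₂² = 0.5×9.81×6.4² = 200.9. Total = 8.993+122.3+200.9 = 332.2 kN/m.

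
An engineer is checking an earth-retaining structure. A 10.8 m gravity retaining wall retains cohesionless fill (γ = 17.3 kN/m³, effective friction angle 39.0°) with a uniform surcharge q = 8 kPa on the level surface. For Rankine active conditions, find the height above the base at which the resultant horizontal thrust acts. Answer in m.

K_a = 0.2275.
Triangular part P₁ = ½K_aγH² = 229.5 at H/3 = 3.600 m; rectangular part P₂ = K_a q H = 19.66 at H/2 = 5.400 m.
ȳ = (P₁·3.600 + P₂·5.400)/(P₁+P₂) = 3.742 m.

3.74 m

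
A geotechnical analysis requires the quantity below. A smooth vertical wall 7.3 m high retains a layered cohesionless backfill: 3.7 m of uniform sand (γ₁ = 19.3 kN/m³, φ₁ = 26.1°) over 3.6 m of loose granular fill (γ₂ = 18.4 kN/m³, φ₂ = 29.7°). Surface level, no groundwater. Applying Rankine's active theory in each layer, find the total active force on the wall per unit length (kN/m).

178 kN/m

K_a1 = tan²(45°−26.1°/2) = 0.3889; K_a2 = tan²(45°−29.7°/2) = 0.3374.
Layer 1: σ at base = K_a1 γ₁ h₁ = 27.77 kPa; P₁ = ½×27.77×3.7 = 51.38.
Layer 2: σ_v at top = γ₁h₁ = 71.41; σ_h top = K_a2×71.41 = 24.09; σ_h base = K_a2×(71.41+18.4×3.6) = 46.44.
P₂ = ½(24.09+46.44)×3.6 = 127.0. Total P_a = 51.38+127.0 = 178.3 kN/m.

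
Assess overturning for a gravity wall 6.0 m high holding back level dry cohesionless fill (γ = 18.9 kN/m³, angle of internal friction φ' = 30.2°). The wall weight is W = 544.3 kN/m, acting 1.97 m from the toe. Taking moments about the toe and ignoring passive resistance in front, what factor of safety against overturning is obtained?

K_a = tan²(45° − 30.2°/2) = 0.3307.
P_a = ½K_aγH² = 0.5×0.3307×18.9×6.0² = 112.5 kN/m, acting at H/3 = 2.000 m above the base.
Overturning moment M_o = P_a × H/3 = 112.5 × 2.000 = 225.0.
Resisting moment M_r = W × 1.97 = 544.3 × 1.97 = 1072.
FS_overturning = M_r/M_o = 1072/225.0 = 4.766.

4.77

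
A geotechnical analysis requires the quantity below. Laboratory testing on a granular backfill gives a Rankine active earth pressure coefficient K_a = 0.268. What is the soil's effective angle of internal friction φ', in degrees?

K_a = tan²(45° − φ/2) ⇒ 45° − φ/2 = arctan(√0.268) = 27.37°.
φ = 2(45° − 27.37°) = 35.26°.

35.3°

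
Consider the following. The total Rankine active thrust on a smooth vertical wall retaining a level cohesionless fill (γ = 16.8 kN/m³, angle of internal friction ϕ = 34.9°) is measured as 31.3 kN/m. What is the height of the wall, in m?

3.70 m

K_a = 0.2721. P_a = ½ K_a γ H² ⇒ H = √(2P_a/(K_a γ)).
H = √(2×31.3/(0.2721×16.8)) = 3.700 m.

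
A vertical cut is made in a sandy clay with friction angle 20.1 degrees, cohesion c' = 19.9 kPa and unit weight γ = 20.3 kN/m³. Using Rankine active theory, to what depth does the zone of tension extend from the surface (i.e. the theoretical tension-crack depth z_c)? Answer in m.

K_a = tan²(45° − 20.1°/2) = 0.4885; √K_a = 0.6989.
The active pressure is zero where K_a γ z = 2c√K_a, so z_c = 2c/(γ√K_a) = 2×19.9/(20.3×0.6989) = 2.805 m.

2.81 m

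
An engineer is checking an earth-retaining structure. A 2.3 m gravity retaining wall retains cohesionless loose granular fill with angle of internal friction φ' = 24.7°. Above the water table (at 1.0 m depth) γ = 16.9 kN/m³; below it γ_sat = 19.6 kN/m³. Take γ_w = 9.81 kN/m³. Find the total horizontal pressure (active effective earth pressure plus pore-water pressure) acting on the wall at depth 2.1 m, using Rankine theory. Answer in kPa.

K_a = (1 − sin φ)/(1 + sin φ) = 0.4106.
γ' = 19.6 − 9.81 = 9.790 kN/m³.
Effective vertical stress at 2.1 m: σ'_v = 16.9×1.0 + 9.790×1.10 = 27.67 kPa.
σ'_h = K_a σ'_v = 0.4106 × 27.67 = 11.36 kPa; u = γ_w × 1.10 = 10.79 kPa.
Total σ_h = 11.36 + 10.79 = 22.15 kPa.

22.2 kPa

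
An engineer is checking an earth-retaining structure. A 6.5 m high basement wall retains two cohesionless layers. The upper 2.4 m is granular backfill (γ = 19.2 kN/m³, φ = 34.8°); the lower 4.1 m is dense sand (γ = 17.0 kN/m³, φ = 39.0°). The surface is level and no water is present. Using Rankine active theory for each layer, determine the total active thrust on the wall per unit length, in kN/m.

K_a1 = tan²(45°−34.8°/2) = 0.2733; K_a2 = tan²(45°−39.0°/2) = 0.2275.
Layer 1: σ at base = K_a1 γ₁ h₁ = 12.59 kPa; P₁ = ½×12.59×2.4 = 15.11.
Layer 2: σ_v at top = γ₁h₁ = 46.08; σ_h top = K_a2×46.08 = 10.48; σ_h base = K_a2×(46.08+17.0×4.1) = 26.34.
P₂ = ½(10.48+26.34)×4.1 = 75.49. Total P_a = 15.11+75.49 = 90.60 kN/m.

90.6 kN/m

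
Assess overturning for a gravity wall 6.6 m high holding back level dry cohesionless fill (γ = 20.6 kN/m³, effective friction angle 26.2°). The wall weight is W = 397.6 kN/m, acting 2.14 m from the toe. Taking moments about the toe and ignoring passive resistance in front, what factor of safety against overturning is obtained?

K_a = tan²(45° − 26.2°/2) = 0.3874.
P_a = ½K_aγH² = 0.5×0.3874×20.6×6.6² = 173.8 kN/m, acting at H/3 = 2.200 m above the base.
Overturning moment M_o = P_a × H/3 = 173.8 × 2.200 = 382.4.
Resisting moment M_r = W × 2.14 = 397.6 × 2.14 = 850.9.
FS_overturning = M_r/M_o = 850.9/382.4 = 2.225.

2.22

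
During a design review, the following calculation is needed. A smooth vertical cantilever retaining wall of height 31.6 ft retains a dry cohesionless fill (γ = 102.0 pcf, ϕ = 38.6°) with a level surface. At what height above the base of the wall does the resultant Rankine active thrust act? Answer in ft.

K_a = 0.2316.
The pressure distribution is triangular, so the resultant acts at H/3 above the base = 31.6/3 = 10.53 ft.

10.5 ft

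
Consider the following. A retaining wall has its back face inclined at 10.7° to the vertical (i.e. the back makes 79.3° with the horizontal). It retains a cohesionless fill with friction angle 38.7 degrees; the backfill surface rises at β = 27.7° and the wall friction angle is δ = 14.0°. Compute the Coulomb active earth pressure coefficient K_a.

K_a = sin²(α+φ) / [sin²α · sin(α−δ) · (1 + √{sin(φ+δ)sin(φ−β) / (sin(α−δ)sin(α+β))})²].
With α = 79.3°, φ = 38.7°, δ = 14.0°, β = 27.7°: K_a = 0.4420.

0.442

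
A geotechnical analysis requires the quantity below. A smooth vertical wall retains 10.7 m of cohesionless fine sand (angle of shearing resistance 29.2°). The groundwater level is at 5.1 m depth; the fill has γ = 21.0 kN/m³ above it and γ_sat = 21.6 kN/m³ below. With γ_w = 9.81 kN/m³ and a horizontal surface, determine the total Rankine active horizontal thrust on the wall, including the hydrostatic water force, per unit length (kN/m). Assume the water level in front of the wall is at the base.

K_a = tan²(45° − φ/2) = 0.3442.
γ' = 21.6 − 9.81 = 11.79 kN/m³. Depth below WT = 5.6 m.
σ'_h at WT = K_a γ d_w = 36.87 kPa; at base = 36.87 + K_a γ' × 5.6 = 59.59 kPa.
P₁ (0–5.1 m) = ½×36.87×5.1 = 94.01. P₂ (5.1–10.7 m) = ½(36.87+59.59)×5.6 = 270.1.
P_w = ½ γ_w h₂² = 0.5×9.81×5.6² = 153.8. Total = 94.01+270.1+153.8 = 517.9 kN/m.

518 kN/m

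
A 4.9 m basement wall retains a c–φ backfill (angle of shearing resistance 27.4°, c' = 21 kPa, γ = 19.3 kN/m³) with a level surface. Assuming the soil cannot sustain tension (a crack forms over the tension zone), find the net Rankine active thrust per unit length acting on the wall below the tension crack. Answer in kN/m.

K_a = 0.3697; √K_a = 0.6080.
Tension-crack depth z_c = 2c/(γ√K_a) = 2×21/(19.3×0.6080) = 3.579 m.
σ_a at base = K_a γ H − 2c√K_a = 0.3697×19.3×4.9 − 2×21×0.6080 = 9.424 kPa.
P_a = ½ × 9.424 × (H − z_c) = 0.5×9.424×1.321 = 6.224 kN/m.

6.22 kN/m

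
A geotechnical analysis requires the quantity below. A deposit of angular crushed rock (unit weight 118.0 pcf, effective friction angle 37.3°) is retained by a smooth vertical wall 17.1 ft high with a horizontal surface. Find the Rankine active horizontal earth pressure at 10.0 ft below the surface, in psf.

K_a = (1 − sin φ)/(1 + sin φ) = 0.2453.
σ_h = K_a γ z = 0.2453 × 118.0 × 10.0 = 289.5 psf.

290 psf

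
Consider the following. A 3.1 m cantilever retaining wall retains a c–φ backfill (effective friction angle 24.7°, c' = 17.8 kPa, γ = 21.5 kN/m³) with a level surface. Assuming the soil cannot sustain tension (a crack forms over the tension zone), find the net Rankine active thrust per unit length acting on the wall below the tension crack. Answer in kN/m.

1.17 kN/m

K_a = 0.4106; √K_a = 0.6408.
Tension-crack depth z_c = 2c/(γ√K_a) = 2×17.8/(21.5×0.6408) = 2.584 m.
σ_a at base = K_a γ H − 2c√K_a = 0.4106×21.5×3.1 − 2×17.8×0.6408 = 4.554 kPa.
P_a = ½ × 4.554 × (H − z_c) = 0.5×4.554×0.5158 = 1.174 kN/m.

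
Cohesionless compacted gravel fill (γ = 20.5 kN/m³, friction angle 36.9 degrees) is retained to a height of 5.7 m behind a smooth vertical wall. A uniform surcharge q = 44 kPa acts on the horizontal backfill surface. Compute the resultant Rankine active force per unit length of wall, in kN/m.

146 kN/m

K_a = tan²(45° − φ/2) = 0.2497.
Soil triangle: ½ K_a γ H² = 0.5×0.2497×20.5×5.7² = 83.15 kN/m.
Surcharge rectangle: K_a q H = 0.2497×44×5.7 = 62.62 kN/m.
Total = 83.15 + 62.62 = 145.8 kN/m.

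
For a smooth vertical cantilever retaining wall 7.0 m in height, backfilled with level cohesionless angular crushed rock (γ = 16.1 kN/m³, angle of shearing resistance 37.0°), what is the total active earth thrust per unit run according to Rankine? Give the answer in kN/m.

98.1 kN/m

K_a = tan²(45° − φ/2) = 0.2486.
P_a = ½ K_a γ H² = 0.5 × 0.2486 × 16.1 × 7.0² = 98.05 kN/m.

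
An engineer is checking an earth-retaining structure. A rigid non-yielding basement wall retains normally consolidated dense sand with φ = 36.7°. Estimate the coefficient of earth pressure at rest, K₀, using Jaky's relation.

K₀ = 1 − sin φ' = 1 − sin 36.7° = 0.4024.

0.402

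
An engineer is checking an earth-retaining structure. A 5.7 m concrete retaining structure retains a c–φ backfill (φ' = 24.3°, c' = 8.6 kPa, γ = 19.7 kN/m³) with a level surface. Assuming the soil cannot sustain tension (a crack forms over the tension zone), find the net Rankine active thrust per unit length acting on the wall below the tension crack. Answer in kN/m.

K_a = 0.4169; √K_a = 0.6457.
Tension-crack depth z_c = 2c/(γ√K_a) = 2×8.6/(19.7×0.6457) = 1.352 m.
σ_a at base = K_a γ H − 2c√K_a = 0.4169×19.7×5.7 − 2×8.6×0.6457 = 35.71 kPa.
P_a = ½ × 35.71 × (H − z_c) = 0.5×35.71×4.348 = 77.63 kN/m.

77.6 kN/m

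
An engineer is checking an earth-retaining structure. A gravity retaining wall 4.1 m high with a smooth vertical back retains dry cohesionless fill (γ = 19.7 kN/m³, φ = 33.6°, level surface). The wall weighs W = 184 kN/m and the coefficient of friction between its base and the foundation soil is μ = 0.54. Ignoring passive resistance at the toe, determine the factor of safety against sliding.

2.09

K_a = tan²(45° − 33.6°/2) = 0.2875.
P_a = ½K_aγH² = 0.5×0.2875×19.7×4.1² = 47.60 kN/m, acting at H/3 = 1.367 m above the base.
FS_sliding = μW / P_a = 0.54×184 / 47.60 = 2.087.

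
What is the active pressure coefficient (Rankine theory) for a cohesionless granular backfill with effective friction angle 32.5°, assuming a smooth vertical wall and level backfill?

K_a = tan²(45° − φ/2) = tan²(28.75°) = 0.3010.

0.301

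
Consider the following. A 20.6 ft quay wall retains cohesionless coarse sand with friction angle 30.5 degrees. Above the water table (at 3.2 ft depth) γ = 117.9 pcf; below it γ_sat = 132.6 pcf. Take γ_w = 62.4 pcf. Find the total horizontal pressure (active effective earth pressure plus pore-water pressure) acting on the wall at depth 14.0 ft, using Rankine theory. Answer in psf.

1040 psf

K_a = (1 − sin φ)/(1 + sin φ) = 0.3267.
γ' = 132.6 − 62.4 = 70.20 pcf.
Effective vertical stress at 14.0 ft: σ'_v = 117.9×3.2 + 70.20×10.8 = 1135 psf.
σ'_h = K_a σ'_v = 0.3267 × 1135 = 370.9 psf; u = γ_w × 10.8 = 673.9 psf.
Total σ_h = 370.9 + 673.9 = 1045 psf.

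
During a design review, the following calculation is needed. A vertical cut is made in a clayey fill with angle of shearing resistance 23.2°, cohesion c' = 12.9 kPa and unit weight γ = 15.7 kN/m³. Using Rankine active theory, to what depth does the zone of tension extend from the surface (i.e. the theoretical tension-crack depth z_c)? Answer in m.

K_a = tan²(45° − 23.2°/2) = 0.4348; √K_a = 0.6594.
The active pressure is zero where K_a γ z = 2c√K_a, so z_c = 2c/(γ√K_a) = 2×12.9/(15.7×0.6594) = 2.492 m.

2.49 m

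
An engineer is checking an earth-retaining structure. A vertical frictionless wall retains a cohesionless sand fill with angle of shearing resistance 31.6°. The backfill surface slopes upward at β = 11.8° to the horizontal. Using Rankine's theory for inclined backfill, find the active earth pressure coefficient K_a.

K_a = cos β · (cos β − √(cos²β − cos²φ)) / (cos β + √(cos²β − cos²φ)).
cos β = 0.9789, cos φ = 0.8517, √(cos²β − cos²φ) = 0.4824.
K_a = 0.9789 × (0.9789 − 0.4824)/(0.9789 + 0.4824) = 0.3325.

0.333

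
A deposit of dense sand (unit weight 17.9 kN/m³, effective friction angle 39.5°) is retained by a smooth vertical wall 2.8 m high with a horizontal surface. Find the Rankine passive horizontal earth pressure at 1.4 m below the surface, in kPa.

K_p = (1 + sin φ)/(1 − sin φ) = 4.496.
σ_h = K_p γ z = 4.496 × 17.9 × 1.4 = 112.7 kPa.

113 kPa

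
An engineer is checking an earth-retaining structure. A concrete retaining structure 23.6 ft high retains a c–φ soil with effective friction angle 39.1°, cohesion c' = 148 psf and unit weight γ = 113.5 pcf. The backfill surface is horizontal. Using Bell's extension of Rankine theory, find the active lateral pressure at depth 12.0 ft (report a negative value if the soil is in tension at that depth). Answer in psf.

168 psf

K_a = (1 − sin φ)/(1 + sin φ) = 0.2265.
σ_a = K_a γ z − 2c√K_a = 0.2265×113.5×12.0 − 2×148×0.4759 = 167.6 psf.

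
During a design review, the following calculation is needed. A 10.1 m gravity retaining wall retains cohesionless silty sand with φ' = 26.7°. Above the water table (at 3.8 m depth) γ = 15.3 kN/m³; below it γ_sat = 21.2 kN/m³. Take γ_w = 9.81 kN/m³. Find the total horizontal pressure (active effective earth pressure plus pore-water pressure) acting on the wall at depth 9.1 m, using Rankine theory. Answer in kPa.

97.0 kPa

K_a = (1 − sin φ)/(1 + sin φ) = 0.3800.
γ' = 21.2 − 9.81 = 11.39 kN/m³.
Effective vertical stress at 9.1 m: σ'_v = 15.3×3.8 + 11.39×5.30 = 118.5 kPa.
σ'_h = K_a σ'_v = 0.3800 × 118.5 = 45.03 kPa; u = γ_w × 5.30 = 51.99 kPa.
Total σ_h = 45.03 + 51.99 = 97.02 kPa.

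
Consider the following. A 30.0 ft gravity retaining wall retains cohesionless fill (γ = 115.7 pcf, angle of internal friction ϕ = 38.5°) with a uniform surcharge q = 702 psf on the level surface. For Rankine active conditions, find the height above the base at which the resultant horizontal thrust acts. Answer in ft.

K_a = 0.2327.
Triangular part P₁ = ½K_aγH² = 12110 at H/3 = 10.00 ft; rectangular part P₂ = K_a q H = 4900 at H/2 = 15.00 ft.
ȳ = (P₁·10.00 + P₂·15.00)/(P₁+P₂) = 11.44 ft.

11.4 ft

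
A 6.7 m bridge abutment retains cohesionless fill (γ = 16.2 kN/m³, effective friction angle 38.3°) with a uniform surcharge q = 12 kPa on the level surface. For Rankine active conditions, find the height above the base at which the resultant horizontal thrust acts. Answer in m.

2.44 m

K_a = 0.2347.
Triangular part P₁ = ½K_aγH² = 85.35 at H/3 = 2.233 m; rectangular part P₂ = K_a q H = 18.87 at H/2 = 3.350 m.
ȳ = (P₁·2.233 + P₂·3.350)/(P₁+P₂) = 2.436 m.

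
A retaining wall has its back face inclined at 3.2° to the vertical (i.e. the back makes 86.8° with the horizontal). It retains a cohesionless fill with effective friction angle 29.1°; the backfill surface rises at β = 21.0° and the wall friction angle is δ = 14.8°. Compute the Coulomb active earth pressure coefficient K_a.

0.484

K_a = sin²(α+φ) / [sin²α · sin(α−δ) · (1 + √{sin(φ+δ)sin(φ−β) / (sin(α−δ)sin(α+β))})²].
With α = 86.8°, φ = 29.1°, δ = 14.8°, β = 21.0°: K_a = 0.4836.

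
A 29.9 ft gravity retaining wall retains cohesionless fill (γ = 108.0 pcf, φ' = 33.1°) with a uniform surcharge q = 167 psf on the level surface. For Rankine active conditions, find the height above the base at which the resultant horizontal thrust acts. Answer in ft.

10.4 ft

K_a = 0.2936.
Triangular part P₁ = ½K_aγH² = 14170 at H/3 = 9.967 ft; rectangular part P₂ = K_a q H = 1466 at H/2 = 14.95 ft.
ȳ = (P₁·9.967 + P₂·14.95)/(P₁+P₂) = 10.43 ft.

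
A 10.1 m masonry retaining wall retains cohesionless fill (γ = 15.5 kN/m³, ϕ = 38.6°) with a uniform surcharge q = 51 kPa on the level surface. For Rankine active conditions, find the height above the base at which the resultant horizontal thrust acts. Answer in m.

K_a = 0.2316.
Triangular part P₁ = ½K_aγH² = 183.1 at H/3 = 3.367 m; rectangular part P₂ = K_a q H = 119.3 at H/2 = 5.050 m.
ȳ = (P₁·3.367 + P₂·5.050)/(P₁+P₂) = 4.031 m.

4.03 m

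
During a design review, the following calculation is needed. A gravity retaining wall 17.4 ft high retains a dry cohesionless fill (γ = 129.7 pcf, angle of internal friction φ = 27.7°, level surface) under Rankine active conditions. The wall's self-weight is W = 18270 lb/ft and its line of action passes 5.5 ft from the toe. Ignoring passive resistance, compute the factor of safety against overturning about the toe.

2.42

K_a = tan²(45° − 27.7°/2) = 0.3653.
P_a = ½K_aγH² = 0.5×0.3653×129.7×17.4² = 7173 lb/ft, acting at H/3 = 5.800 ft above the base.
Overturning moment M_o = P_a × H/3 = 7173 × 5.800 = 41600.
Resisting moment M_r = W × 5.5 = 18270 × 5.5 = 100500.
FS_overturning = M_r/M_o = 100500/41600 = 2.415.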